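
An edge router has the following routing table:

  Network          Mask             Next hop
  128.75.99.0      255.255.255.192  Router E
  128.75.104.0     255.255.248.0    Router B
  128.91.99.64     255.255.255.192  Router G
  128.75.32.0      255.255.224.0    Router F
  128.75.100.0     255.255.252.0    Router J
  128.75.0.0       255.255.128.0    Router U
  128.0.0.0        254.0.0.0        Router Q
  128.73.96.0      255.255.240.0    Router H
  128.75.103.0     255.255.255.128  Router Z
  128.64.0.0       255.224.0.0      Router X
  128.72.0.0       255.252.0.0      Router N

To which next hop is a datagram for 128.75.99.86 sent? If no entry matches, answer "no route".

Router U

Routes whose prefix contains 128.75.99.86:
  128.0.0.0/7 (128.0.0.0 - 129.255.255.255) -> Router Q
  128.64.0.0/11 (128.64.0.0 - 128.95.255.255) -> Router X
  128.72.0.0/14 (128.72.0.0 - 128.75.255.255) -> Router N
  128.75.0.0/17 (128.75.0.0 - 128.75.127.255) -> Router U
More-specific entries that do NOT match:
  128.75.99.0/26 (128.75.99.0 - 128.75.99.63) does not contain 128.75.99.86
  128.91.99.64/26 (128.91.99.64 - 128.91.99.127) does not contain 128.75.99.86
  128.75.103.0/25 (128.75.103.0 - 128.75.103.127) does not contain 128.75.99.86
  128.75.100.0/22 (128.75.100.0 - 128.75.103.255) does not contain 128.75.99.86
  128.75.104.0/21 (128.75.104.0 - 128.75.111.255) does not contain 128.75.99.86
  128.73.96.0/20 (128.73.96.0 - 128.73.111.255) does not contain 128.75.99.86
  128.75.32.0/19 (128.75.32.0 - 128.75.63.255) does not contain 128.75.99.86
Longest matching prefix is /17 -> next hop Router U.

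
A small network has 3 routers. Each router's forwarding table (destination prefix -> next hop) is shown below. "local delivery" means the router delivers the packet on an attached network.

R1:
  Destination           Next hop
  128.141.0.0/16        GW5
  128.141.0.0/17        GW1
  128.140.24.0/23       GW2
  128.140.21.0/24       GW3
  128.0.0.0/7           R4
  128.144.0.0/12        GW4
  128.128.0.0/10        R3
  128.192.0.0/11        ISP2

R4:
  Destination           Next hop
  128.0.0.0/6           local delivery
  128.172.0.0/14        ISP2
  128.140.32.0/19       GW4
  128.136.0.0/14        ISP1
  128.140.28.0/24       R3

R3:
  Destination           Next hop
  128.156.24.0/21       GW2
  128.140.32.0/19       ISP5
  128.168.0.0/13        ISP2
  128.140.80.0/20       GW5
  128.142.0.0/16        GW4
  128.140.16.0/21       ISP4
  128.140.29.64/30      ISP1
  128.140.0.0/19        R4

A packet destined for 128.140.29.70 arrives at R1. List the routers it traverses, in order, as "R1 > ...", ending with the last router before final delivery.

R1 > R3 > R4

At R1: longest match for 128.140.29.70 is 128.128.0.0/10 -> R3
At R3: longest match for 128.140.29.70 is 128.140.0.0/19 -> R4
At R4: longest match for 128.140.29.70 is 128.0.0.0/6 -> local delivery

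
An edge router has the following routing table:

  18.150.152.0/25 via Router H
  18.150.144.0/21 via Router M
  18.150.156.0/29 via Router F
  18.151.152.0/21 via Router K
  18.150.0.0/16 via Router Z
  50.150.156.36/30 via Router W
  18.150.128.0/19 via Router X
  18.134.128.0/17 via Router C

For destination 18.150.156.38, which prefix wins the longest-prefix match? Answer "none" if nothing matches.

18.150.128.0/19

Entries matching 18.150.156.38:
  18.150.0.0/16 (18.150.0.0 - 18.150.255.255)
  18.150.128.0/19 (18.150.128.0 - 18.150.159.255)
Most specific is 18.150.128.0/19.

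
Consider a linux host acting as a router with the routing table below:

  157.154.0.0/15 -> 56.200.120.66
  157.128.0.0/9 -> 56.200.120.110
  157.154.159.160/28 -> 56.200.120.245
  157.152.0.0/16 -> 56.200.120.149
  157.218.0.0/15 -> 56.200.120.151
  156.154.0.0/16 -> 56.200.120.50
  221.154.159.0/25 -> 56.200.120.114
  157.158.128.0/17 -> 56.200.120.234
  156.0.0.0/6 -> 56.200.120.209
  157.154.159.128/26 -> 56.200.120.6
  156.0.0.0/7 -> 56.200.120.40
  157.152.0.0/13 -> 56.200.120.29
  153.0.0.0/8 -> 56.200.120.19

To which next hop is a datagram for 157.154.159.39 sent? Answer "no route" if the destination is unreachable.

Routes whose prefix contains 157.154.159.39:
  156.0.0.0/6 (156.0.0.0 - 159.255.255.255) -> 56.200.120.209
  156.0.0.0/7 (156.0.0.0 - 157.255.255.255) -> 56.200.120.40
  157.128.0.0/9 (157.128.0.0 - 157.255.255.255) -> 56.200.120.110
  157.152.0.0/13 (157.152.0.0 - 157.159.255.255) -> 56.200.120.29
  157.154.0.0/15 (157.154.0.0 - 157.155.255.255) -> 56.200.120.66
More-specific entries that do NOT match:
  157.154.159.160/28 (157.154.159.160 - 157.154.159.175) does not contain 157.154.159.39
  157.154.159.128/26 (157.154.159.128 - 157.154.159.191) does not contain 157.154.159.39
  221.154.159.0/25 (221.154.159.0 - 221.154.159.127) does not contain 157.154.159.39
  157.158.128.0/17 (157.158.128.0 - 157.158.255.255) does not contain 157.154.159.39
  157.152.0.0/16 (157.152.0.0 - 157.152.255.255) does not contain 157.154.159.39
  156.154.0.0/16 (156.154.0.0 - 156.154.255.255) does not contain 157.154.159.39
Longest matching prefix is /15 -> next hop 56.200.120.66.

56.200.120.66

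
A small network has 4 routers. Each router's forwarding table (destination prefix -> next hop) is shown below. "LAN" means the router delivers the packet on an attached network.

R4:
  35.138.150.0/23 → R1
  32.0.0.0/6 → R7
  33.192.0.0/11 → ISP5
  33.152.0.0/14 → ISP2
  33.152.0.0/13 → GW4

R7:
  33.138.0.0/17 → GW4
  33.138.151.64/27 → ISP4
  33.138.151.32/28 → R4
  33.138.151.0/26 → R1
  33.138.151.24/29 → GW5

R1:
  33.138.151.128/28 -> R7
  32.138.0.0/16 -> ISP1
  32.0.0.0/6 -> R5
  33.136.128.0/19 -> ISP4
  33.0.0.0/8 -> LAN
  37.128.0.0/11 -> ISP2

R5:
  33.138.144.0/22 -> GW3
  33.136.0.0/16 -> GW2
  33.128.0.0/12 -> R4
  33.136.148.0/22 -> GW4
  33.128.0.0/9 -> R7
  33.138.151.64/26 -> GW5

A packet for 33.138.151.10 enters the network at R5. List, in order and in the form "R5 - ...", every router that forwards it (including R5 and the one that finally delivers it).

At R5: longest match for 33.138.151.10 is 33.128.0.0/12 -> R4
At R4: longest match for 33.138.151.10 is 32.0.0.0/6 -> R7
At R7: longest match for 33.138.151.10 is 33.138.151.0/26 -> R1
At R1: longest match for 33.138.151.10 is 33.0.0.0/8 -> LAN

R5 - R4 - R7 - R1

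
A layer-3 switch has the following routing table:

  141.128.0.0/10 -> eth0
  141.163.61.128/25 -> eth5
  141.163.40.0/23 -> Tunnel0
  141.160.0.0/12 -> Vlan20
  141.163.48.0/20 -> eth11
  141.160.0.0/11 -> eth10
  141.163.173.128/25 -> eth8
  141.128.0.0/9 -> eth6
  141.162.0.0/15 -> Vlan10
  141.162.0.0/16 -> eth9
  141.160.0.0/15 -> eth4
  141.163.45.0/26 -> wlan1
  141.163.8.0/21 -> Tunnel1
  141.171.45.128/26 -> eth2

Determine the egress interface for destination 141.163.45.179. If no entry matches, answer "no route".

Routes whose prefix contains 141.163.45.179:
  141.128.0.0/9 (141.128.0.0 - 141.255.255.255) -> eth6
  141.128.0.0/10 (141.128.0.0 - 141.191.255.255) -> eth0
  141.160.0.0/11 (141.160.0.0 - 141.191.255.255) -> eth10
  141.160.0.0/12 (141.160.0.0 - 141.175.255.255) -> Vlan20
  141.162.0.0/15 (141.162.0.0 - 141.163.255.255) -> Vlan10
More-specific entries that do NOT match:
  141.163.45.0/26 (141.163.45.0 - 141.163.45.63) does not contain 141.163.45.179
  141.171.45.128/26 (141.171.45.128 - 141.171.45.191) does not contain 141.163.45.179
  141.163.61.128/25 (141.163.61.128 - 141.163.61.255) does not contain 141.163.45.179
  141.163.173.128/25 (141.163.173.128 - 141.163.173.255) does not contain 141.163.45.179
  141.163.40.0/23 (141.163.40.0 - 141.163.41.255) does not contain 141.163.45.179
  141.163.8.0/21 (141.163.8.0 - 141.163.15.255) does not contain 141.163.45.179
  141.163.48.0/20 (141.163.48.0 - 141.163.63.255) does not contain 141.163.45.179
  141.162.0.0/16 (141.162.0.0 - 141.162.255.255) does not contain 141.163.45.179
Longest matching prefix is /15 -> interface Vlan10.

Vlan10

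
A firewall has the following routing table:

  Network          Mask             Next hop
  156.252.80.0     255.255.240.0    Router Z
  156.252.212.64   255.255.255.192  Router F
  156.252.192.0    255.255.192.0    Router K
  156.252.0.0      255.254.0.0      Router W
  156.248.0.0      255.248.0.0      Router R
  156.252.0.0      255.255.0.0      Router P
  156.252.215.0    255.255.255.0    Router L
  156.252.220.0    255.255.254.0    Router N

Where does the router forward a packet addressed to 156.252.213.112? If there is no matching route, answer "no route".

Router K

Routes whose prefix contains 156.252.213.112:
  156.248.0.0/13 (156.248.0.0 - 156.255.255.255) -> Router R
  156.252.0.0/15 (156.252.0.0 - 156.253.255.255) -> Router W
  156.252.0.0/16 (156.252.0.0 - 156.252.255.255) -> Router P
  156.252.192.0/18 (156.252.192.0 - 156.252.255.255) -> Router K
More-specific entries that do NOT match:
  156.252.212.64/26 (156.252.212.64 - 156.252.212.127) does not contain 156.252.213.112
  156.252.215.0/24 (156.252.215.0 - 156.252.215.255) does not contain 156.252.213.112
  156.252.220.0/23 (156.252.220.0 - 156.252.221.255) does not contain 156.252.213.112
  156.252.80.0/20 (156.252.80.0 - 156.252.95.255) does not contain 156.252.213.112
Longest matching prefix is /18 -> next hop Router K.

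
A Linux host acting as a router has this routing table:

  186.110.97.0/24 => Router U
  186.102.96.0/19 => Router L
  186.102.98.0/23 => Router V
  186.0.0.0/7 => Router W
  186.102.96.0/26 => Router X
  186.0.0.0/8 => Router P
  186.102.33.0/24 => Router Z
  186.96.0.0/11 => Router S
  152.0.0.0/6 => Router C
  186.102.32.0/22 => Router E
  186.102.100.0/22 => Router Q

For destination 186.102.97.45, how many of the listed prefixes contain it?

Prefixes containing 186.102.97.45:
  186.0.0.0/7 (186.0.0.0 - 187.255.255.255)
  186.0.0.0/8 (186.0.0.0 - 186.255.255.255)
  186.96.0.0/11 (186.96.0.0 - 186.127.255.255)
  186.102.96.0/19 (186.102.96.0 - 186.102.127.255)
Total matching entries: 4.

4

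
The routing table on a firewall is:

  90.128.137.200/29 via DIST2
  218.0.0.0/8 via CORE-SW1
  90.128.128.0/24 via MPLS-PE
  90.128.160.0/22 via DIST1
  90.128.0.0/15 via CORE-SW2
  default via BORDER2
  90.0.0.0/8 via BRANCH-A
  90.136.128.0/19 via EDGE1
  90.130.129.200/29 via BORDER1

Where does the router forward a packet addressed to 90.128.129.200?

Routes whose prefix contains 90.128.129.200:
  0.0.0.0/0 (default, matches everything) -> BORDER2
  90.0.0.0/8 (90.0.0.0 - 90.255.255.255) -> BRANCH-A
  90.128.0.0/15 (90.128.0.0 - 90.129.255.255) -> CORE-SW2
More-specific entries that do NOT match:
  90.128.137.200/29 (90.128.137.200 - 90.128.137.207) does not contain 90.128.129.200
  90.130.129.200/29 (90.130.129.200 - 90.130.129.207) does not contain 90.128.129.200
  90.128.128.0/24 (90.128.128.0 - 90.128.128.255) does not contain 90.128.129.200
  90.128.160.0/22 (90.128.160.0 - 90.128.163.255) does not contain 90.128.129.200
  90.136.128.0/19 (90.136.128.0 - 90.136.159.255) does not contain 90.128.129.200
Longest matching prefix is /15 -> next hop CORE-SW2.

CORE-SW2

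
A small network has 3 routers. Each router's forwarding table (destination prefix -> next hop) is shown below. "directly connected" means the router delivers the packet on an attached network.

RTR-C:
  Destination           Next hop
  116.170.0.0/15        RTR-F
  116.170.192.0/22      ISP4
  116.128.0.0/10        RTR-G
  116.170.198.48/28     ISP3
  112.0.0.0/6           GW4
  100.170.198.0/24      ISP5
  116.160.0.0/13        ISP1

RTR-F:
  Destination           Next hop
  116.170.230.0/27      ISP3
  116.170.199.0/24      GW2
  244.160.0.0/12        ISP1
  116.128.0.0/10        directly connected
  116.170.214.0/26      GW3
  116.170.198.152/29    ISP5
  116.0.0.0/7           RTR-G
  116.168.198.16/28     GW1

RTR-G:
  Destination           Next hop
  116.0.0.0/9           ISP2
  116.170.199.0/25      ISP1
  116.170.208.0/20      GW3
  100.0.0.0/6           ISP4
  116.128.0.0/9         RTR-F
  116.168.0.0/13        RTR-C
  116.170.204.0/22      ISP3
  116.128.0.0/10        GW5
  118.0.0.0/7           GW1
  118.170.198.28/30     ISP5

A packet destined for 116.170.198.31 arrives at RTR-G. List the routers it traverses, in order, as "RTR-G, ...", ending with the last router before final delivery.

At RTR-G: longest match for 116.170.198.31 is 116.168.0.0/13 -> RTR-C
At RTR-C: longest match for 116.170.198.31 is 116.170.0.0/15 -> RTR-F
At RTR-F: longest match for 116.170.198.31 is 116.128.0.0/10 -> directly connected

RTR-G, RTR-C, RTR-F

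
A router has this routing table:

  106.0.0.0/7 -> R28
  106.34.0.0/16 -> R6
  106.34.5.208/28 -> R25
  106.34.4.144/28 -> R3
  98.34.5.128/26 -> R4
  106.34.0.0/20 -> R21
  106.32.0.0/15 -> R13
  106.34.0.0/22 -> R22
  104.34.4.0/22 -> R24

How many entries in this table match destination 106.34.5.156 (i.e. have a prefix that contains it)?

3

Prefixes containing 106.34.5.156:
  106.0.0.0/7 (106.0.0.0 - 107.255.255.255)
  106.34.0.0/16 (106.34.0.0 - 106.34.255.255)
  106.34.0.0/20 (106.34.0.0 - 106.34.15.255)
Total matching entries: 3.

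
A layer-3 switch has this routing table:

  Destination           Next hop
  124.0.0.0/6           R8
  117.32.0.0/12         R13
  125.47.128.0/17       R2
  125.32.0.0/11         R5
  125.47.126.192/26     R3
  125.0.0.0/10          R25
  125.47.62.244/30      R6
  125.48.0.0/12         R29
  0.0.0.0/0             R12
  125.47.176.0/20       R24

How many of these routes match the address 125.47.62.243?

4

Prefixes containing 125.47.62.243:
  0.0.0.0/0 (default, matches everything)
  124.0.0.0/6 (124.0.0.0 - 127.255.255.255)
  125.0.0.0/10 (125.0.0.0 - 125.63.255.255)
  125.32.0.0/11 (125.32.0.0 - 125.63.255.255)
Total matching entries: 4.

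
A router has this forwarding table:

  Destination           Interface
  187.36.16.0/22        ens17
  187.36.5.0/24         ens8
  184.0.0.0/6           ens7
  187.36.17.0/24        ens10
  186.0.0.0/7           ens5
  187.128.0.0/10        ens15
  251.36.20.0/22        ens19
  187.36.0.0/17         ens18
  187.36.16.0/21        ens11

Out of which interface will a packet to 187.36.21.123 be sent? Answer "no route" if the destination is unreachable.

ens11

Routes whose prefix contains 187.36.21.123:
  184.0.0.0/6 (184.0.0.0 - 187.255.255.255) -> ens7
  186.0.0.0/7 (186.0.0.0 - 187.255.255.255) -> ens5
  187.36.0.0/17 (187.36.0.0 - 187.36.127.255) -> ens18
  187.36.16.0/21 (187.36.16.0 - 187.36.23.255) -> ens11
More-specific entries that do NOT match:
  187.36.5.0/24 (187.36.5.0 - 187.36.5.255) does not contain 187.36.21.123
  187.36.17.0/24 (187.36.17.0 - 187.36.17.255) does not contain 187.36.21.123
  187.36.16.0/22 (187.36.16.0 - 187.36.19.255) does not contain 187.36.21.123
  251.36.20.0/22 (251.36.20.0 - 251.36.23.255) does not contain 187.36.21.123
Longest matching prefix is /21 -> interface ens11.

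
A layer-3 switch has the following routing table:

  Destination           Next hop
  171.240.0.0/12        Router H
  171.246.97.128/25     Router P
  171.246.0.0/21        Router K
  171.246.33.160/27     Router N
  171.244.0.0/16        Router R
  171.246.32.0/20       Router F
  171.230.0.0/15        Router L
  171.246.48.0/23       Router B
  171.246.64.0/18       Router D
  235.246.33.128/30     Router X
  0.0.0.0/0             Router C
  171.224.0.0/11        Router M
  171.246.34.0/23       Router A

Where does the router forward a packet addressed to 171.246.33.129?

Routes whose prefix contains 171.246.33.129:
  0.0.0.0/0 (default, matches everything) -> Router C
  171.224.0.0/11 (171.224.0.0 - 171.255.255.255) -> Router M
  171.240.0.0/12 (171.240.0.0 - 171.255.255.255) -> Router H
  171.246.32.0/20 (171.246.32.0 - 171.246.47.255) -> Router F
More-specific entries that do NOT match:
  235.246.33.128/30 (235.246.33.128 - 235.246.33.131) does not contain 171.246.33.129
  171.246.33.160/27 (171.246.33.160 - 171.246.33.191) does not contain 171.246.33.129
  171.246.97.128/25 (171.246.97.128 - 171.246.97.255) does not contain 171.246.33.129
  171.246.48.0/23 (171.246.48.0 - 171.246.49.255) does not contain 171.246.33.129
  171.246.34.0/23 (171.246.34.0 - 171.246.35.255) does not contain 171.246.33.129
  171.246.0.0/21 (171.246.0.0 - 171.246.7.255) does not contain 171.246.33.129
Longest matching prefix is /20 -> next hop Router F.

Router F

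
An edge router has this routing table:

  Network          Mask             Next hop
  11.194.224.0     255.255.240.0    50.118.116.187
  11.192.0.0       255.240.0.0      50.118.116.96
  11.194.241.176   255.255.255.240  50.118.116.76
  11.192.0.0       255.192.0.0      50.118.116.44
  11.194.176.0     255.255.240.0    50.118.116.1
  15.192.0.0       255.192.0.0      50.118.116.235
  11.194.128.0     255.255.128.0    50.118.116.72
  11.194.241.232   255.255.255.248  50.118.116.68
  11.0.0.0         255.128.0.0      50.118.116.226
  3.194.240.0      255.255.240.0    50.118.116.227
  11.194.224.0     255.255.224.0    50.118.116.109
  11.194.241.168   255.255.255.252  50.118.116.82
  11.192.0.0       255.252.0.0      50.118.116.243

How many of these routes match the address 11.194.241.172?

Prefixes containing 11.194.241.172:
  11.192.0.0/10 (11.192.0.0 - 11.255.255.255)
  11.192.0.0/12 (11.192.0.0 - 11.207.255.255)
  11.192.0.0/14 (11.192.0.0 - 11.195.255.255)
  11.194.128.0/17 (11.194.128.0 - 11.194.255.255)
  11.194.224.0/19 (11.194.224.0 - 11.194.255.255)
Total matching entries: 5.

5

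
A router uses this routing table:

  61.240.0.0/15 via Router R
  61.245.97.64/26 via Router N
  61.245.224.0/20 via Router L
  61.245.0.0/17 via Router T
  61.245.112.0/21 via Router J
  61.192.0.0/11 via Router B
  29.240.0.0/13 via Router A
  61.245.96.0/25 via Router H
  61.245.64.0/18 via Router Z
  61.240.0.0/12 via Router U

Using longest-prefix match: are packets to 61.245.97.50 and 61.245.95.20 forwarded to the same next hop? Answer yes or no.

61.245.97.50: longest match 61.245.64.0/18 -> Router Z
61.245.95.20: longest match 61.245.64.0/18 -> Router Z

yes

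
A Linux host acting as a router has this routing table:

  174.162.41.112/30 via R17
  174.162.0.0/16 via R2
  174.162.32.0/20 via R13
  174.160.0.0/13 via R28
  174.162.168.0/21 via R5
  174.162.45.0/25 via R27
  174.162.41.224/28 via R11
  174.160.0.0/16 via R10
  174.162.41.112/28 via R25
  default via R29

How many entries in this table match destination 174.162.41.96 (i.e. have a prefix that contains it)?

4

Prefixes containing 174.162.41.96:
  0.0.0.0/0 (default, matches everything)
  174.160.0.0/13 (174.160.0.0 - 174.167.255.255)
  174.162.0.0/16 (174.162.0.0 - 174.162.255.255)
  174.162.32.0/20 (174.162.32.0 - 174.162.47.255)
Total matching entries: 4.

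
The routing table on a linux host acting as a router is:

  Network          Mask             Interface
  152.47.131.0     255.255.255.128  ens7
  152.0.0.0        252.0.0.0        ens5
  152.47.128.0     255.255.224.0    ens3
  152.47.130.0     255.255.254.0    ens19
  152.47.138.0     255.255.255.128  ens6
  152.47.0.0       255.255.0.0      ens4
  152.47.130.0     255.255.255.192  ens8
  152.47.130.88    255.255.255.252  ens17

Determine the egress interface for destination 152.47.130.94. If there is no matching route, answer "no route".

ens19

Routes whose prefix contains 152.47.130.94:
  152.0.0.0/6 (152.0.0.0 - 155.255.255.255) -> ens5
  152.47.0.0/16 (152.47.0.0 - 152.47.255.255) -> ens4
  152.47.128.0/19 (152.47.128.0 - 152.47.159.255) -> ens3
  152.47.130.0/23 (152.47.130.0 - 152.47.131.255) -> ens19
More-specific entries that do NOT match:
  152.47.130.88/30 (152.47.130.88 - 152.47.130.91) does not contain 152.47.130.94
  152.47.130.0/26 (152.47.130.0 - 152.47.130.63) does not contain 152.47.130.94
  152.47.131.0/25 (152.47.131.0 - 152.47.131.127) does not contain 152.47.130.94
  152.47.138.0/25 (152.47.138.0 - 152.47.138.127) does not contain 152.47.130.94
Longest matching prefix is /23 -> interface ens19.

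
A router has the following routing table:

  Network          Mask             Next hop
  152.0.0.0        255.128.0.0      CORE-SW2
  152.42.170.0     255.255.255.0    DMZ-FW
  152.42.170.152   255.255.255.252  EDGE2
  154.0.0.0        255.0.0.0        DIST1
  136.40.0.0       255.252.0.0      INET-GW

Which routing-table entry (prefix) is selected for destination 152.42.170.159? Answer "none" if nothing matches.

Entries matching 152.42.170.159:
  152.0.0.0/9 (152.0.0.0 - 152.127.255.255)
  152.42.170.0/24 (152.42.170.0 - 152.42.170.255)
Most specific is 152.42.170.0/24.

152.42.170.0/24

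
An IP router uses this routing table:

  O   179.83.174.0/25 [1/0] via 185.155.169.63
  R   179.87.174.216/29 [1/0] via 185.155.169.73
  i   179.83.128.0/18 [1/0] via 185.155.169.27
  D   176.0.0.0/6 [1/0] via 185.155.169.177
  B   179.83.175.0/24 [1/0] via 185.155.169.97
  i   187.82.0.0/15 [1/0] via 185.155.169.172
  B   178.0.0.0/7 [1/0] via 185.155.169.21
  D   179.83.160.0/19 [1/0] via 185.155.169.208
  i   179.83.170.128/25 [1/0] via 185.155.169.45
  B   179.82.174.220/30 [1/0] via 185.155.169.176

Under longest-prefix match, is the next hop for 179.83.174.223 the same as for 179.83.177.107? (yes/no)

179.83.174.223: longest match 179.83.160.0/19 -> 185.155.169.208
179.83.177.107: longest match 179.83.160.0/19 -> 185.155.169.208

yes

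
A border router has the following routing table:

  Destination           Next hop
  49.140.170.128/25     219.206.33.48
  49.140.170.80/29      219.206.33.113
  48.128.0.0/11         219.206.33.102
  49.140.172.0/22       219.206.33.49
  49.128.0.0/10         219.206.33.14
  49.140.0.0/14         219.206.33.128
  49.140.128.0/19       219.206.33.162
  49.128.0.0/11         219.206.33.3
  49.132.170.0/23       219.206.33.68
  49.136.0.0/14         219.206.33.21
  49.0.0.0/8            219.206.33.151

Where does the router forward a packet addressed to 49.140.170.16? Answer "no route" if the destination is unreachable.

219.206.33.128

Routes whose prefix contains 49.140.170.16:
  49.0.0.0/8 (49.0.0.0 - 49.255.255.255) -> 219.206.33.151
  49.128.0.0/10 (49.128.0.0 - 49.191.255.255) -> 219.206.33.14
  49.128.0.0/11 (49.128.0.0 - 49.159.255.255) -> 219.206.33.3
  49.140.0.0/14 (49.140.0.0 - 49.143.255.255) -> 219.206.33.128
More-specific entries that do NOT match:
  49.140.170.80/29 (49.140.170.80 - 49.140.170.87) does not contain 49.140.170.16
  49.140.170.128/25 (49.140.170.128 - 49.140.170.255) does not contain 49.140.170.16
  49.132.170.0/23 (49.132.170.0 - 49.132.171.255) does not contain 49.140.170.16
  49.140.172.0/22 (49.140.172.0 - 49.140.175.255) does not contain 49.140.170.16
  49.140.128.0/19 (49.140.128.0 - 49.140.159.255) does not contain 49.140.170.16
Longest matching prefix is /14 -> next hop 219.206.33.128.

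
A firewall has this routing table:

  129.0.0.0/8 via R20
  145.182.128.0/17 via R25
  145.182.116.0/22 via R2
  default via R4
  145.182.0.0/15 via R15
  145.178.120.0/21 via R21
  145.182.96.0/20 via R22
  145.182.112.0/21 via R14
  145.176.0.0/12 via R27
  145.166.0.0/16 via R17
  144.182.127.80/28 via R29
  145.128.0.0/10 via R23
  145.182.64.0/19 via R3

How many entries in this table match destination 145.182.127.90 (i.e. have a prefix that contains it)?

Prefixes containing 145.182.127.90:
  0.0.0.0/0 (default, matches everything)
  145.128.0.0/10 (145.128.0.0 - 145.191.255.255)
  145.176.0.0/12 (145.176.0.0 - 145.191.255.255)
  145.182.0.0/15 (145.182.0.0 - 145.183.255.255)
Total matching entries: 4.

4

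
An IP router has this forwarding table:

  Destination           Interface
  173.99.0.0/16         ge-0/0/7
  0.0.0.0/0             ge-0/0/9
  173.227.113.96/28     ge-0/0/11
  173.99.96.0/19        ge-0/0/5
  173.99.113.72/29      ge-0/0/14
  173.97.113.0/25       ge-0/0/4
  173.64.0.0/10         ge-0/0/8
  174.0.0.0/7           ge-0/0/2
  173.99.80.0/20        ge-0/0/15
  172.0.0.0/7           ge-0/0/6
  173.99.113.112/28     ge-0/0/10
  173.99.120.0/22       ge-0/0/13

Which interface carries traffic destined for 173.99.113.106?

Routes whose prefix contains 173.99.113.106:
  0.0.0.0/0 (default, matches everything) -> ge-0/0/9
  172.0.0.0/7 (172.0.0.0 - 173.255.255.255) -> ge-0/0/6
  173.64.0.0/10 (173.64.0.0 - 173.127.255.255) -> ge-0/0/8
  173.99.0.0/16 (173.99.0.0 - 173.99.255.255) -> ge-0/0/7
  173.99.96.0/19 (173.99.96.0 - 173.99.127.255) -> ge-0/0/5
More-specific entries that do NOT match:
  173.99.113.72/29 (173.99.113.72 - 173.99.113.79) does not contain 173.99.113.106
  173.227.113.96/28 (173.227.113.96 - 173.227.113.111) does not contain 173.99.113.106
  173.99.113.112/28 (173.99.113.112 - 173.99.113.127) does not contain 173.99.113.106
  173.97.113.0/25 (173.97.113.0 - 173.97.113.127) does not contain 173.99.113.106
  173.99.120.0/22 (173.99.120.0 - 173.99.123.255) does not contain 173.99.113.106
  173.99.80.0/20 (173.99.80.0 - 173.99.95.255) does not contain 173.99.113.106
Longest matching prefix is /19 -> interface ge-0/0/5.

ge-0/0/5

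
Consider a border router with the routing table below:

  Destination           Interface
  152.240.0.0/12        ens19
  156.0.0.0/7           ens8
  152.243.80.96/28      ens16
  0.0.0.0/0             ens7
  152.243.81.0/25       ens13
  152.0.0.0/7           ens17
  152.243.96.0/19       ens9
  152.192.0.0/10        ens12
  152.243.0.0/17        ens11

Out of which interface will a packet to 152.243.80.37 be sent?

Routes whose prefix contains 152.243.80.37:
  0.0.0.0/0 (default, matches everything) -> ens7
  152.0.0.0/7 (152.0.0.0 - 153.255.255.255) -> ens17
  152.192.0.0/10 (152.192.0.0 - 152.255.255.255) -> ens12
  152.240.0.0/12 (152.240.0.0 - 152.255.255.255) -> ens19
  152.243.0.0/17 (152.243.0.0 - 152.243.127.255) -> ens11
More-specific entries that do NOT match:
  152.243.80.96/28 (152.243.80.96 - 152.243.80.111) does not contain 152.243.80.37
  152.243.81.0/25 (152.243.81.0 - 152.243.81.127) does not contain 152.243.80.37
  152.243.96.0/19 (152.243.96.0 - 152.243.127.255) does not contain 152.243.80.37
Longest matching prefix is /17 -> interface ens11.

ens11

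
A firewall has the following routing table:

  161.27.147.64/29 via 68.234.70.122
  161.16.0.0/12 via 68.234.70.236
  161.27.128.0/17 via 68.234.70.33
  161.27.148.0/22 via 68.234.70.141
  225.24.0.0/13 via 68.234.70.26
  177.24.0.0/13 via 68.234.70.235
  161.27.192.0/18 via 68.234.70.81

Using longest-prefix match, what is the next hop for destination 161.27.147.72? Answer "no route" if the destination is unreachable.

68.234.70.33

Routes whose prefix contains 161.27.147.72:
  161.16.0.0/12 (161.16.0.0 - 161.31.255.255) -> 68.234.70.236
  161.27.128.0/17 (161.27.128.0 - 161.27.255.255) -> 68.234.70.33
More-specific entries that do NOT match:
  161.27.147.64/29 (161.27.147.64 - 161.27.147.71) does not contain 161.27.147.72
  161.27.148.0/22 (161.27.148.0 - 161.27.151.255) does not contain 161.27.147.72
  161.27.192.0/18 (161.27.192.0 - 161.27.255.255) does not contain 161.27.147.72
Longest matching prefix is /17 -> next hop 68.234.70.33.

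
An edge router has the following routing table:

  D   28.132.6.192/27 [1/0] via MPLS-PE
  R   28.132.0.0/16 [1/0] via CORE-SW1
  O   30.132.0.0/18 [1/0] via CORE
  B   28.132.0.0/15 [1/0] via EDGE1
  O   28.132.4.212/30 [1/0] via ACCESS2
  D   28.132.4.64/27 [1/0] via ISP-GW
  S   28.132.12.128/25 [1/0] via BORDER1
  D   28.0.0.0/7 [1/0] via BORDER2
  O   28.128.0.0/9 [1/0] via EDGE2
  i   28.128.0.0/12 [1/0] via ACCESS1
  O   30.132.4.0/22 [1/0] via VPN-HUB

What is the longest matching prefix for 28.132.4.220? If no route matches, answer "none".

28.132.0.0/16

Entries matching 28.132.4.220:
  28.0.0.0/7 (28.0.0.0 - 29.255.255.255)
  28.128.0.0/9 (28.128.0.0 - 28.255.255.255)
  28.128.0.0/12 (28.128.0.0 - 28.143.255.255)
  28.132.0.0/15 (28.132.0.0 - 28.133.255.255)
  28.132.0.0/16 (28.132.0.0 - 28.132.255.255)
Most specific is 28.132.0.0/16.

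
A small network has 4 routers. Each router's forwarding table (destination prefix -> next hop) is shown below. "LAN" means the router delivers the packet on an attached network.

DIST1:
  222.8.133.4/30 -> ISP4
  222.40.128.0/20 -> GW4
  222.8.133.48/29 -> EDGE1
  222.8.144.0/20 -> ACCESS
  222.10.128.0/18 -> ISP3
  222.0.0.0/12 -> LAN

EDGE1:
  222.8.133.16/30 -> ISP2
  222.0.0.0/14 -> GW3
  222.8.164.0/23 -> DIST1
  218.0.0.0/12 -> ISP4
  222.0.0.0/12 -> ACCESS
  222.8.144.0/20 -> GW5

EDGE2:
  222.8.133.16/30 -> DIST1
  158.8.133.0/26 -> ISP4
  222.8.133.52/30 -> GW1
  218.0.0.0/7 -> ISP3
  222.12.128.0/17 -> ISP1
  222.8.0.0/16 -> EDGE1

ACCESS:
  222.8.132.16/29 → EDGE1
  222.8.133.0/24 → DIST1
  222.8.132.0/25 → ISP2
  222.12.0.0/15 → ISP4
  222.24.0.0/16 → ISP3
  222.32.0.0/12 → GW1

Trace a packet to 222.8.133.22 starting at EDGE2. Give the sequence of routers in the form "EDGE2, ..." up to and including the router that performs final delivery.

EDGE2, EDGE1, ACCESS, DIST1

At EDGE2: longest match for 222.8.133.22 is 222.8.0.0/16 -> EDGE1
At EDGE1: longest match for 222.8.133.22 is 222.0.0.0/12 -> ACCESS
At ACCESS: longest match for 222.8.133.22 is 222.8.133.0/24 -> DIST1
At DIST1: longest match for 222.8.133.22 is 222.0.0.0/12 -> LAN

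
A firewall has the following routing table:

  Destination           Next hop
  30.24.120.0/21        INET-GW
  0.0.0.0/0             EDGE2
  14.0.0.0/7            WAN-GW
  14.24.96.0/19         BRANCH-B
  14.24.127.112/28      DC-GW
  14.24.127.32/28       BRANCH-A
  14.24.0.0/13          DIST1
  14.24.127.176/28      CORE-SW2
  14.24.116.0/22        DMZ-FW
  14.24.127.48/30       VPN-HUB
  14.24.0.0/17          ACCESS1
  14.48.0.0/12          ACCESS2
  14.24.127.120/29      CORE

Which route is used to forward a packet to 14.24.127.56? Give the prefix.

Entries matching 14.24.127.56:
  0.0.0.0/0 (default, matches everything)
  14.0.0.0/7 (14.0.0.0 - 15.255.255.255)
  14.24.0.0/13 (14.24.0.0 - 14.31.255.255)
  14.24.0.0/17 (14.24.0.0 - 14.24.127.255)
  14.24.96.0/19 (14.24.96.0 - 14.24.127.255)
Most specific is 14.24.96.0/19.

14.24.96.0/19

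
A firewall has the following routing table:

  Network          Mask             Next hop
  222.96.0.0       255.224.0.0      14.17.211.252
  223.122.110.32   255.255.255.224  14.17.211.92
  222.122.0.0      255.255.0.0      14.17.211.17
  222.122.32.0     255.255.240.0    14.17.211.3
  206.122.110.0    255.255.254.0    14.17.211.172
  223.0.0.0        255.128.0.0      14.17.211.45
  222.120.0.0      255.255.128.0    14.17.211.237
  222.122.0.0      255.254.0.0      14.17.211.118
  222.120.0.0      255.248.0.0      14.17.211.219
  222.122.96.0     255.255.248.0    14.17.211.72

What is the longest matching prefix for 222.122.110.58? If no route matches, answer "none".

222.122.0.0/16

Entries matching 222.122.110.58:
  222.96.0.0/11 (222.96.0.0 - 222.127.255.255)
  222.120.0.0/13 (222.120.0.0 - 222.127.255.255)
  222.122.0.0/15 (222.122.0.0 - 222.123.255.255)
  222.122.0.0/16 (222.122.0.0 - 222.122.255.255)
Most specific is 222.122.0.0/16.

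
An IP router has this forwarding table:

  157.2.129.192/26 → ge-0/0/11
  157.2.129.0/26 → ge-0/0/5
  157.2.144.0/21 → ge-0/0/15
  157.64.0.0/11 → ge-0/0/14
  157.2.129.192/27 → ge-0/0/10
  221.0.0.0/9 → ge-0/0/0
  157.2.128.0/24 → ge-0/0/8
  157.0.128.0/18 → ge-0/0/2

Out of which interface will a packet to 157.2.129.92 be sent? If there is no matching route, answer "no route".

no route

No entry's prefix contains 157.2.129.92; there is no default route.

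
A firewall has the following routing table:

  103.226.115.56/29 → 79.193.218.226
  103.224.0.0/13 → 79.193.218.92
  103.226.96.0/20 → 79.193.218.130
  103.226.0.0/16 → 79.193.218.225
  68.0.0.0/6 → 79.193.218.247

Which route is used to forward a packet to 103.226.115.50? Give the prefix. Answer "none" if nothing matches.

Entries matching 103.226.115.50:
  103.224.0.0/13 (103.224.0.0 - 103.231.255.255)
  103.226.0.0/16 (103.226.0.0 - 103.226.255.255)
Most specific is 103.226.0.0/16.

103.226.0.0/16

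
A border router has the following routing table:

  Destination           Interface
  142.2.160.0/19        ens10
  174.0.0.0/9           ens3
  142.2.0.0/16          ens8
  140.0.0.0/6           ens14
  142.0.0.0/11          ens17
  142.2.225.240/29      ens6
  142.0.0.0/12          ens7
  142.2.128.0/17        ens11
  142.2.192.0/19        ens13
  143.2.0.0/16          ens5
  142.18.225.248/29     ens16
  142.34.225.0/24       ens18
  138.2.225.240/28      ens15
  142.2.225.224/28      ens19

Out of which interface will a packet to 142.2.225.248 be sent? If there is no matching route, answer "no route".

Routes whose prefix contains 142.2.225.248:
  140.0.0.0/6 (140.0.0.0 - 143.255.255.255) -> ens14
  142.0.0.0/11 (142.0.0.0 - 142.31.255.255) -> ens17
  142.0.0.0/12 (142.0.0.0 - 142.15.255.255) -> ens7
  142.2.0.0/16 (142.2.0.0 - 142.2.255.255) -> ens8
  142.2.128.0/17 (142.2.128.0 - 142.2.255.255) -> ens11
More-specific entries that do NOT match:
  142.2.225.240/29 (142.2.225.240 - 142.2.225.247) does not contain 142.2.225.248
  142.18.225.248/29 (142.18.225.248 - 142.18.225.255) does not contain 142.2.225.248
  138.2.225.240/28 (138.2.225.240 - 138.2.225.255) does not contain 142.2.225.248
  142.2.225.224/28 (142.2.225.224 - 142.2.225.239) does not contain 142.2.225.248
  142.34.225.0/24 (142.34.225.0 - 142.34.225.255) does not contain 142.2.225.248
  142.2.160.0/19 (142.2.160.0 - 142.2.191.255) does not contain 142.2.225.248
  142.2.192.0/19 (142.2.192.0 - 142.2.223.255) does not contain 142.2.225.248
Longest matching prefix is /17 -> interface ens11.

ens11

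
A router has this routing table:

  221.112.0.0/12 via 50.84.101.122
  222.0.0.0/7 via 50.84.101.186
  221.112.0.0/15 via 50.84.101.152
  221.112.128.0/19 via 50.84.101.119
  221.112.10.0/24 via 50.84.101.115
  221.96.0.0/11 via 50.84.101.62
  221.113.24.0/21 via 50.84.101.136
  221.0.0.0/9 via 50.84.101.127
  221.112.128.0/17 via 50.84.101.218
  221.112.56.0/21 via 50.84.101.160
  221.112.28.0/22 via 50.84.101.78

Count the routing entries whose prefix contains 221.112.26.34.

Prefixes containing 221.112.26.34:
  221.0.0.0/9 (221.0.0.0 - 221.127.255.255)
  221.96.0.0/11 (221.96.0.0 - 221.127.255.255)
  221.112.0.0/12 (221.112.0.0 - 221.127.255.255)
  221.112.0.0/15 (221.112.0.0 - 221.113.255.255)
Total matching entries: 4.

4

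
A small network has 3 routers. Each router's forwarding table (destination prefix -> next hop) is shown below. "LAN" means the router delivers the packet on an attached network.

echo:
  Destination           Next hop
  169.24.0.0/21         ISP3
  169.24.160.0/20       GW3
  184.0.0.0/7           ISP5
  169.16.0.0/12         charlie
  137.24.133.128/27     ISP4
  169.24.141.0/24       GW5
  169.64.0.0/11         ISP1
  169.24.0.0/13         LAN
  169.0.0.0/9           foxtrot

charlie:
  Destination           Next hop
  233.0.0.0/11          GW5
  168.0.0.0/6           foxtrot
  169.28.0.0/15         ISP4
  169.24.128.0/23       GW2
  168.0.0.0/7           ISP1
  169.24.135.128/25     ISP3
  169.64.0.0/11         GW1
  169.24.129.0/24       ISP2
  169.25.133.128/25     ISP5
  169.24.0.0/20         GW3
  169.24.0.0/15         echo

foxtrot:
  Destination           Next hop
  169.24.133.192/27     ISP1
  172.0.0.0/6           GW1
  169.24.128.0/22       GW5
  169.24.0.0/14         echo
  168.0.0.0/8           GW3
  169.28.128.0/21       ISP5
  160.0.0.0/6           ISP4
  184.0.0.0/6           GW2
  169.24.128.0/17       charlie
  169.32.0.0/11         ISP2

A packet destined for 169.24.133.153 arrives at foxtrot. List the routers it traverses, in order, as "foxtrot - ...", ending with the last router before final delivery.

At foxtrot: longest match for 169.24.133.153 is 169.24.128.0/17 -> charlie
At charlie: longest match for 169.24.133.153 is 169.24.0.0/15 -> echo
At echo: longest match for 169.24.133.153 is 169.24.0.0/13 -> LAN

foxtrot - charlie - echo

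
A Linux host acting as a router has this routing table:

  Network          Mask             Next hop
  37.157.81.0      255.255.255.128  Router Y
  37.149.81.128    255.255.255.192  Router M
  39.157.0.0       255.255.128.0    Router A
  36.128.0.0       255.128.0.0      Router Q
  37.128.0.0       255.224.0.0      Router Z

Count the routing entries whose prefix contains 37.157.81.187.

1

Prefixes containing 37.157.81.187:
  37.128.0.0/11 (37.128.0.0 - 37.159.255.255)
Total matching entries: 1.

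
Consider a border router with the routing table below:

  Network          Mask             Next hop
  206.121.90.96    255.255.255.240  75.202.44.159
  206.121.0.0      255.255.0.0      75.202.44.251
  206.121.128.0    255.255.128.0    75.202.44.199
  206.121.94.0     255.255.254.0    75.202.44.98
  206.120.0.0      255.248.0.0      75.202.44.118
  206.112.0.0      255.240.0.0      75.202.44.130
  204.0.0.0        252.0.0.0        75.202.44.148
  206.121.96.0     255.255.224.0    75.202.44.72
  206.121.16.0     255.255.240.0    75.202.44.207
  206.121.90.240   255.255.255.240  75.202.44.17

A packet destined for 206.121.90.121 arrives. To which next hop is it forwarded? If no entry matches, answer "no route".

Routes whose prefix contains 206.121.90.121:
  204.0.0.0/6 (204.0.0.0 - 207.255.255.255) -> 75.202.44.148
  206.112.0.0/12 (206.112.0.0 - 206.127.255.255) -> 75.202.44.130
  206.120.0.0/13 (206.120.0.0 - 206.127.255.255) -> 75.202.44.118
  206.121.0.0/16 (206.121.0.0 - 206.121.255.255) -> 75.202.44.251
More-specific entries that do NOT match:
  206.121.90.96/28 (206.121.90.96 - 206.121.90.111) does not contain 206.121.90.121
  206.121.90.240/28 (206.121.90.240 - 206.121.90.255) does not contain 206.121.90.121
  206.121.94.0/23 (206.121.94.0 - 206.121.95.255) does not contain 206.121.90.121
  206.121.16.0/20 (206.121.16.0 - 206.121.31.255) does not contain 206.121.90.121
  206.121.96.0/19 (206.121.96.0 - 206.121.127.255) does not contain 206.121.90.121
  206.121.128.0/17 (206.121.128.0 - 206.121.255.255) does not contain 206.121.90.121
Longest matching prefix is /16 -> next hop 75.202.44.251.

75.202.44.251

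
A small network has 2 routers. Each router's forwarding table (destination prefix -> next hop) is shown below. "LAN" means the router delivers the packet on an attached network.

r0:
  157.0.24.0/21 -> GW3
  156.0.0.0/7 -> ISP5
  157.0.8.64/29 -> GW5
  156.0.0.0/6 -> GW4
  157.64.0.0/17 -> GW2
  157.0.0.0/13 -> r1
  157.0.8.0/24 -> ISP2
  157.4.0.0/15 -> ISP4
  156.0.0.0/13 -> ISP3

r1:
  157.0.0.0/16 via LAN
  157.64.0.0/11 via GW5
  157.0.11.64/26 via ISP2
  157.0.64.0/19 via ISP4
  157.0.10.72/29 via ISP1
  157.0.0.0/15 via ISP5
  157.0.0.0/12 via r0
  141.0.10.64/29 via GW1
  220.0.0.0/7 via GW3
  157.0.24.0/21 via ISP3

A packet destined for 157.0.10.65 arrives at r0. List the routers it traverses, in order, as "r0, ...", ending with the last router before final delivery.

r0, r1

At r0: longest match for 157.0.10.65 is 157.0.0.0/13 -> r1
At r1: longest match for 157.0.10.65 is 157.0.0.0/16 -> LAN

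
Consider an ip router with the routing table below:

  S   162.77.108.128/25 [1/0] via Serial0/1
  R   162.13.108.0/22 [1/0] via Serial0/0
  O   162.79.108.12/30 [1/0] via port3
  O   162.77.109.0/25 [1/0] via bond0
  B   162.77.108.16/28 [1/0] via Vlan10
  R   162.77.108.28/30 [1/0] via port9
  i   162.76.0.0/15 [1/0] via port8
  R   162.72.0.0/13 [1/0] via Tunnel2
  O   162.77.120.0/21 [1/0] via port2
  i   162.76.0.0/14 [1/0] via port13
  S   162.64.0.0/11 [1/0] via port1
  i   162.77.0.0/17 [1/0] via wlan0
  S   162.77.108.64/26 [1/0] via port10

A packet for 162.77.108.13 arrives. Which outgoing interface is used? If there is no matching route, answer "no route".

Routes whose prefix contains 162.77.108.13:
  162.64.0.0/11 (162.64.0.0 - 162.95.255.255) -> port1
  162.72.0.0/13 (162.72.0.0 - 162.79.255.255) -> Tunnel2
  162.76.0.0/14 (162.76.0.0 - 162.79.255.255) -> port13
  162.76.0.0/15 (162.76.0.0 - 162.77.255.255) -> port8
  162.77.0.0/17 (162.77.0.0 - 162.77.127.255) -> wlan0
More-specific entries that do NOT match:
  162.79.108.12/30 (162.79.108.12 - 162.79.108.15) does not contain 162.77.108.13
  162.77.108.28/30 (162.77.108.28 - 162.77.108.31) does not contain 162.77.108.13
  162.77.108.16/28 (162.77.108.16 - 162.77.108.31) does not contain 162.77.108.13
  162.77.108.64/26 (162.77.108.64 - 162.77.108.127) does not contain 162.77.108.13
  162.77.108.128/25 (162.77.108.128 - 162.77.108.255) does not contain 162.77.108.13
  162.77.109.0/25 (162.77.109.0 - 162.77.109.127) does not contain 162.77.108.13
  162.13.108.0/22 (162.13.108.0 - 162.13.111.255) does not contain 162.77.108.13
  162.77.120.0/21 (162.77.120.0 - 162.77.127.255) does not contain 162.77.108.13
Longest matching prefix is /17 -> interface wlan0.

wlan0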